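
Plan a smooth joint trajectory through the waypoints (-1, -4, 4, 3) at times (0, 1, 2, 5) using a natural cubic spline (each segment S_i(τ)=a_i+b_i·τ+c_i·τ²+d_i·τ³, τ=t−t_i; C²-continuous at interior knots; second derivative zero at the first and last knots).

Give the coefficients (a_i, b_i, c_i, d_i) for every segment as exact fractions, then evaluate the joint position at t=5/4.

Δ: Δ0=-3, Δ1=8, Δ2=-1/3
row 1: diag=4, rhs=66; c'=1/4, d'=33/2
row 2: denom=8−1·1/4=31/4; d'=(-50−1·33/2)/(31/4)=-266/31
back: M2=-266/31
back: M1=33/2−1/4·-266/31=578/31
M: M0=0, M1=578/31, M2=-266/31, M3=0
seg 0: a=-1, c=M0/2=0, d=(M1−M0)/(6·1)=289/93, b=Δ0−h0·(2M0+M1)/6=-568/93
seg 1: a=-4, c=M1/2=289/31, d=(M2−M1)/(6·1)=-422/93, b=Δ1−h1·(2M1+M2)/6=299/93
seg 2: a=4, c=M2/2=-133/31, d=(M3−M2)/(6·3)=133/279, b=Δ2−h2·(2M2+M3)/6=767/93
t_q=5/4 → seg 1, τ=1/4; S=-4+299/93·τ+289/31·τ²+-422/93·τ³=-2663/992

  seg 0: a=-1 b=-568/93 c=0 d=289/93
  seg 1: a=-4 b=299/93 c=289/31 d=-422/93
  seg 2: a=4 b=767/93 c=-133/31 d=133/279
S(5/4) = -2663/992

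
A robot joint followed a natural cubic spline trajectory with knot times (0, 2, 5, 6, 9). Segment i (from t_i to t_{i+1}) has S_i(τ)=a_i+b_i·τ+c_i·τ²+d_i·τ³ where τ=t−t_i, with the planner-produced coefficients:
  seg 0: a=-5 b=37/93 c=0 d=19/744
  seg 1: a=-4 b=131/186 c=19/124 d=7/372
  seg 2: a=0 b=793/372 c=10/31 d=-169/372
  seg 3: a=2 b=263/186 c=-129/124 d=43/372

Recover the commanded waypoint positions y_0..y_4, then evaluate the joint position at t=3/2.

y_0 = S_0(0) = a_0 = -5
y_1 = S_1(0) = a_1 = -4
y_2 = S_2(0) = a_2 = 0
y_3 = S_3(0) = a_3 = 2
y_4 = S_3(3) = 0
t_q=3/2 is in segment 0 (τ=3/2); S_0(τ)=-8565/1984

y_0=-5 y_1=-4 y_2=0 y_3=2 y_4=0
S(3/2) = -8565/1984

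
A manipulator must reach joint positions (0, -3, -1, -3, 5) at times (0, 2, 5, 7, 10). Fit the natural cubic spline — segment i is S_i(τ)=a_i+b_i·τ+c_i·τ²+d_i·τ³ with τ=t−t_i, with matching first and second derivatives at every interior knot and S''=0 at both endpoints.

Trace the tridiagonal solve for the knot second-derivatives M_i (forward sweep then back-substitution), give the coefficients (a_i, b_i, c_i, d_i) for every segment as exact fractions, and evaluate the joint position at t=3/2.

Δ: Δ0=-3/2, Δ1=2/3, Δ2=-1, Δ3=8/3
row 1: diag=10, rhs=13; c'=3/10, d'=13/10
row 2: denom=10−3·3/10=91/10; d'=(-10−3·13/10)/(91/10)=-139/91
row 3: denom=10−2·20/91=870/91; d'=(22−2·-139/91)/(870/91)=76/29
back: M3=76/29
back: M2=-139/91−20/91·76/29=-61/29
back: M1=13/10−3/10·-61/29=56/29
M: M0=0, M1=56/29, M2=-61/29, M3=76/29, M4=0
seg 0: a=0, c=M0/2=0, d=(M1−M0)/(6·2)=14/87, b=Δ0−h0·(2M0+M1)/6=-373/174
seg 1: a=-3, c=M1/2=28/29, d=(M2−M1)/(6·3)=-13/58, b=Δ1−h1·(2M1+M2)/6=-37/174
seg 2: a=-1, c=M2/2=-61/58, d=(M3−M2)/(6·2)=137/348, b=Δ2−h2·(2M2+M3)/6=-41/87
seg 3: a=-3, c=M3/2=38/29, d=(M4−M3)/(6·3)=-38/261, b=Δ3−h3·(2M3+M4)/6=4/87
t_q=3/2 → seg 0, τ=3/2; S=0+-373/174·τ+0·τ²+14/87·τ³=-155/58

  seg 0: a=0 b=-373/174 c=0 d=14/87
  seg 1: a=-3 b=-37/174 c=28/29 d=-13/58
  seg 2: a=-1 b=-41/87 c=-61/58 d=137/348
  seg 3: a=-3 b=4/87 c=38/29 d=-38/261
S(3/2) = -155/58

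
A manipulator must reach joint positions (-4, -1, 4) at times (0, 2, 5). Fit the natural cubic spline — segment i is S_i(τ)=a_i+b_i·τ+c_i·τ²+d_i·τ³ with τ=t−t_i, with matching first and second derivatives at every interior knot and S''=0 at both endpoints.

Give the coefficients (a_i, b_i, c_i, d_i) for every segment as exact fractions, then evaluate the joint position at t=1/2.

Δ: Δ0=3/2, Δ1=5/3
row 1: diag=10, rhs=1; c'=3/10, d'=1/10
back: M1=1/10
M: M0=0, M1=1/10, M2=0
seg 0: a=-4, c=M0/2=0, d=(M1−M0)/(6·2)=1/120, b=Δ0−h0·(2M0+M1)/6=22/15
seg 1: a=-1, c=M1/2=1/20, d=(M2−M1)/(6·3)=-1/180, b=Δ1−h1·(2M1+M2)/6=47/30
t_q=1/2 → seg 0, τ=1/2; S=-4+22/15·τ+0·τ²+1/120·τ³=-209/64

  seg 0: a=-4 b=22/15 c=0 d=1/120
  seg 1: a=-1 b=47/30 c=1/20 d=-1/180
S(1/2) = -209/64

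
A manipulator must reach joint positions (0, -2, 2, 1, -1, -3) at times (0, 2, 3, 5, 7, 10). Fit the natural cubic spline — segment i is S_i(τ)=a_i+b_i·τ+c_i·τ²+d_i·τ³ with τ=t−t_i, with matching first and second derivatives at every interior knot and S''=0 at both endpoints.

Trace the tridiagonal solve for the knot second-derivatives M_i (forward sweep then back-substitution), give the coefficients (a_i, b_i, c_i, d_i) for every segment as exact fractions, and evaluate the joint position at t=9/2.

Δ: Δ0=-1, Δ1=4, Δ2=-1/2, Δ3=-1, Δ4=-2/3
row 1: diag=6, rhs=30; c'=1/6, d'=5
row 2: denom=6−1·1/6=35/6; d'=(-27−1·5)/(35/6)=-192/35
row 3: denom=8−2·12/35=256/35; d'=(-3−2·-192/35)/(256/35)=279/256
row 4: denom=10−2·35/128=605/64; d'=(2−2·279/256)/(605/64)=-23/1210
back: M4=-23/1210
back: M3=279/256−35/128·-23/1210=265/242
back: M2=-192/35−12/35·265/242=-3546/605
back: M1=5−1/6·-3546/605=3616/605
M: M0=0, M1=3616/605, M2=-3546/605, M3=265/242, M4=-23/1210, M5=0
seg 0: a=0, c=M0/2=0, d=(M1−M0)/(6·2)=904/1815, b=Δ0−h0·(2M0+M1)/6=-5431/1815
seg 1: a=-2, c=M1/2=1808/605, d=(M2−M1)/(6·1)=-3581/1815, b=Δ1−h1·(2M1+M2)/6=5417/1815
seg 2: a=2, c=M2/2=-1773/605, d=(M3−M2)/(6·2)=8417/14520, b=Δ2−h2·(2M2+M3)/6=502/165
seg 3: a=1, c=M3/2=265/484, d=(M4−M3)/(6·2)=-337/3630, b=Δ3−h3·(2M3+M4)/6=-6257/3630
seg 4: a=-1, c=M4/2=-23/2420, d=(M5−M4)/(6·3)=23/21780, b=Δ4−h4·(2M4+M5)/6=-2351/3630
t_q=9/2 → seg 2, τ=3/2; S=2+502/165·τ+-1773/605·τ²+8417/14520·τ³=14917/7744

  seg 0: a=0 b=-5431/1815 c=0 d=904/1815
  seg 1: a=-2 b=5417/1815 c=1808/605 d=-3581/1815
  seg 2: a=2 b=502/165 c=-1773/605 d=8417/14520
  seg 3: a=1 b=-6257/3630 c=265/484 d=-337/3630
  seg 4: a=-1 b=-2351/3630 c=-23/2420 d=23/21780
S(9/2) = 14917/7744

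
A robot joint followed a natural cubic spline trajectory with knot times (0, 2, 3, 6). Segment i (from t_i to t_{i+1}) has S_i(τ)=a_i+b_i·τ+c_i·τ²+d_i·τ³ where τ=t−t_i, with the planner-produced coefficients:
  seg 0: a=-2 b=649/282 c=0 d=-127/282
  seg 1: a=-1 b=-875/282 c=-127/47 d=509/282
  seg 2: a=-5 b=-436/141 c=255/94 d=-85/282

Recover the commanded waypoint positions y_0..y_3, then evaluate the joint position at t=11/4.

y_0 = S_0(0) = a_0 = -2
y_1 = S_1(0) = a_1 = -1
y_2 = S_2(0) = a_2 = -5
y_3 = S_2(3) = 2
t_q=11/4 is in segment 1 (τ=3/4); S_1(τ)=-24579/6016

y_0=-2 y_1=-1 y_2=-5 y_3=2
S(11/4) = -24579/6016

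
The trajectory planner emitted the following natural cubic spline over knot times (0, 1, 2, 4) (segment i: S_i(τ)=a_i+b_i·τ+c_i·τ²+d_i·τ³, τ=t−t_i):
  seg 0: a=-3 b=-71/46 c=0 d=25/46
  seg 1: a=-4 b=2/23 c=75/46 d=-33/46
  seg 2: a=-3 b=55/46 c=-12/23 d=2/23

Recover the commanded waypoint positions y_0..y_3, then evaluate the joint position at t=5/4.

y_0 = S_0(0) = a_0 = -3
y_1 = S_1(0) = a_1 = -4
y_2 = S_2(0) = a_2 = -3
y_3 = S_2(2) = -2
t_q=5/4 is in segment 1 (τ=1/4); S_1(τ)=-11445/2944

y_0=-3 y_1=-4 y_2=-3 y_3=-2
S(5/4) = -11445/2944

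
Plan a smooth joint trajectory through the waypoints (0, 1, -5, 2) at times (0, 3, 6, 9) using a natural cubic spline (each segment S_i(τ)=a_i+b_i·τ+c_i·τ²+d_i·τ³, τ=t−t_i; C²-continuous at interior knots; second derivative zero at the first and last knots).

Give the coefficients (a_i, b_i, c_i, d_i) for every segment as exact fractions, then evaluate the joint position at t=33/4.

Δ: Δ0=1/3, Δ1=-2, Δ2=7/3
row 1: diag=12, rhs=-14; c'=1/4, d'=-7/6
row 2: denom=12−3·1/4=45/4; d'=(26−3·-7/6)/(45/4)=118/45
back: M2=118/45
back: M1=-7/6−1/4·118/45=-82/45
M: M0=0, M1=-82/45, M2=118/45, M3=0
seg 0: a=0, c=M0/2=0, d=(M1−M0)/(6·3)=-41/405, b=Δ0−h0·(2M0+M1)/6=56/45
seg 1: a=1, c=M1/2=-41/45, d=(M2−M1)/(6·3)=20/81, b=Δ1−h1·(2M1+M2)/6=-67/45
seg 2: a=-5, c=M2/2=59/45, d=(M3−M2)/(6·3)=-59/405, b=Δ2−h2·(2M2+M3)/6=-13/45
t_q=33/4 → seg 2, τ=9/4; S=-5+-13/45·τ+59/45·τ²+-59/405·τ³=-43/64

  seg 0: a=0 b=56/45 c=0 d=-41/405
  seg 1: a=1 b=-67/45 c=-41/45 d=20/81
  seg 2: a=-5 b=-13/45 c=59/45 d=-59/405
S(33/4) = -43/64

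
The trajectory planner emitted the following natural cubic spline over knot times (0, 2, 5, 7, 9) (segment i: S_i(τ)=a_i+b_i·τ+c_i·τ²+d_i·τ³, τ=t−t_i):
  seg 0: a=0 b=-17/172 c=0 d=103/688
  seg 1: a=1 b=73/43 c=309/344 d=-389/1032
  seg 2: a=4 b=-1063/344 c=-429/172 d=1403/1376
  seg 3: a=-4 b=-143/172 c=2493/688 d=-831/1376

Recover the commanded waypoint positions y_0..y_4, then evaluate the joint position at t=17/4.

y_0 = S_0(0) = a_0 = 0
y_1 = S_1(0) = a_1 = 1
y_2 = S_2(0) = a_2 = 4
y_3 = S_3(0) = a_3 = -4
y_4 = S_3(2) = 4
t_q=17/4 is in segment 1 (τ=9/4); S_1(τ)=111701/22016

y_0=0 y_1=1 y_2=4 y_3=-4 y_4=4
S(17/4) = 111701/22016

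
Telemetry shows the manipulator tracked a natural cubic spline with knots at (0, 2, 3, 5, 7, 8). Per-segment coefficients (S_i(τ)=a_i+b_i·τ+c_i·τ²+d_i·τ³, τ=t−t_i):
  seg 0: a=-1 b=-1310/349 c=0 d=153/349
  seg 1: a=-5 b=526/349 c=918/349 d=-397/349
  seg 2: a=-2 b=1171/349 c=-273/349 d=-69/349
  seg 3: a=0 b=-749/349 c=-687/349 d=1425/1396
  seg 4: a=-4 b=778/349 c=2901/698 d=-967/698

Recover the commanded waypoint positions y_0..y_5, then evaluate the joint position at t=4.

y_0=-1 y_1=-5 y_2=-2 y_3=0 y_4=-4 y_5=1
S(4) = 131/349

y_0 = S_0(0) = a_0 = -1
y_1 = S_1(0) = a_1 = -5
y_2 = S_2(0) = a_2 = -2
y_3 = S_3(0) = a_3 = 0
y_4 = S_4(0) = a_4 = -4
y_5 = S_4(1) = 1
t_q=4 is in segment 2 (τ=1); S_2(τ)=131/349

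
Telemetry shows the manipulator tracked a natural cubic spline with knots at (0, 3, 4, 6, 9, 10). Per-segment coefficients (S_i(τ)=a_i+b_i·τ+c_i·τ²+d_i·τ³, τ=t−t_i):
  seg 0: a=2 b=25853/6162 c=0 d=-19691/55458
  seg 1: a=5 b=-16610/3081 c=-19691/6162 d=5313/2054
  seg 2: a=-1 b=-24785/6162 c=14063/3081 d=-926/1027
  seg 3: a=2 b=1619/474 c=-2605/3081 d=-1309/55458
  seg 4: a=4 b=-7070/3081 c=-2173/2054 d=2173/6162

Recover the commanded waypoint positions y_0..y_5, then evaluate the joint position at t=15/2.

y_0=2 y_1=5 y_2=-1 y_3=2 y_4=4 y_5=1
S(15/2) = 84483/16432

y_0 = S_0(0) = a_0 = 2
y_1 = S_1(0) = a_1 = 5
y_2 = S_2(0) = a_2 = -1
y_3 = S_3(0) = a_3 = 2
y_4 = S_4(0) = a_4 = 4
y_5 = S_4(1) = 1
t_q=15/2 is in segment 3 (τ=3/2); S_3(τ)=84483/16432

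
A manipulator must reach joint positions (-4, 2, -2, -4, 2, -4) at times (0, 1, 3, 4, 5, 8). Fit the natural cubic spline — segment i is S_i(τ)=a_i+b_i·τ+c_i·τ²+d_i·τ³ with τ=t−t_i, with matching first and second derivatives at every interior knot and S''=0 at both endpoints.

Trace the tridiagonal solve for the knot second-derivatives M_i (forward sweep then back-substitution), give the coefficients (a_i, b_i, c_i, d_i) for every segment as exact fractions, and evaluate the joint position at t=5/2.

  seg 0: a=-4 b=434/59 c=0 d=-80/59
  seg 1: a=2 b=194/59 c=-240/59 d=42/59
  seg 2: a=-2 b=-262/59 c=12/59 d=132/59
  seg 3: a=-4 b=158/59 c=408/59 d=-212/59
  seg 4: a=2 b=338/59 c=-228/59 d=76/177
S(5/2) = 43/236

Δ: Δ0=6, Δ1=-2, Δ2=-2, Δ3=6, Δ4=-2
row 1: diag=6, rhs=-48; c'=1/3, d'=-8
row 2: denom=6−2·1/3=16/3; d'=(0−2·-8)/(16/3)=3
row 3: denom=4−1·3/16=61/16; d'=(48−1·3)/(61/16)=720/61
row 4: denom=8−1·16/61=472/61; d'=(-48−1·720/61)/(472/61)=-456/59
back: M4=-456/59
back: M3=720/61−16/61·-456/59=816/59
back: M2=3−3/16·816/59=24/59
back: M1=-8−1/3·24/59=-480/59
M: M0=0, M1=-480/59, M2=24/59, M3=816/59, M4=-456/59, M5=0
seg 0: a=-4, c=M0/2=0, d=(M1−M0)/(6·1)=-80/59, b=Δ0−h0·(2M0+M1)/6=434/59
seg 1: a=2, c=M1/2=-240/59, d=(M2−M1)/(6·2)=42/59, b=Δ1−h1·(2M1+M2)/6=194/59
seg 2: a=-2, c=M2/2=12/59, d=(M3−M2)/(6·1)=132/59, b=Δ2−h2·(2M2+M3)/6=-262/59
seg 3: a=-4, c=M3/2=408/59, d=(M4−M3)/(6·1)=-212/59, b=Δ3−h3·(2M3+M4)/6=158/59
seg 4: a=2, c=M4/2=-228/59, d=(M5−M4)/(6·3)=76/177, b=Δ4−h4·(2M4+M5)/6=338/59
t_q=5/2 → seg 1, τ=3/2; S=2+194/59·τ+-240/59·τ²+42/59·τ³=43/236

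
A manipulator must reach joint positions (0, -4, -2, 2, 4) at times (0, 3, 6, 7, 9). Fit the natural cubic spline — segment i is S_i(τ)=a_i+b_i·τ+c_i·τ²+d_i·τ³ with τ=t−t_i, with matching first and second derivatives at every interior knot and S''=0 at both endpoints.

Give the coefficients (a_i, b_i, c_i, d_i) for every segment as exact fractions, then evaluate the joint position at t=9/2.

  seg 0: a=0 b=-151/102 c=0 d=5/306
  seg 1: a=-4 b=-53/51 c=5/34 d=43/306
  seg 2: a=-2 b=371/102 c=24/17 d=-107/102
  seg 3: a=2 b=169/51 c=-59/34 d=59/204
S(9/2) = -1293/272

Δ: Δ0=-4/3, Δ1=2/3, Δ2=4, Δ3=1
row 1: diag=12, rhs=12; c'=1/4, d'=1
row 2: denom=8−3·1/4=29/4; d'=(20−3·1)/(29/4)=68/29
row 3: denom=6−1·4/29=170/29; d'=(-18−1·68/29)/(170/29)=-59/17
back: M3=-59/17
back: M2=68/29−4/29·-59/17=48/17
back: M1=1−1/4·48/17=5/17
M: M0=0, M1=5/17, M2=48/17, M3=-59/17, M4=0
seg 0: a=0, c=M0/2=0, d=(M1−M0)/(6·3)=5/306, b=Δ0−h0·(2M0+M1)/6=-151/102
seg 1: a=-4, c=M1/2=5/34, d=(M2−M1)/(6·3)=43/306, b=Δ1−h1·(2M1+M2)/6=-53/51
seg 2: a=-2, c=M2/2=24/17, d=(M3−M2)/(6·1)=-107/102, b=Δ2−h2·(2M2+M3)/6=371/102
seg 3: a=2, c=M3/2=-59/34, d=(M4−M3)/(6·2)=59/204, b=Δ3−h3·(2M3+M4)/6=169/51
t_q=9/2 → seg 1, τ=3/2; S=-4+-53/51·τ+5/34·τ²+43/306·τ³=-1293/272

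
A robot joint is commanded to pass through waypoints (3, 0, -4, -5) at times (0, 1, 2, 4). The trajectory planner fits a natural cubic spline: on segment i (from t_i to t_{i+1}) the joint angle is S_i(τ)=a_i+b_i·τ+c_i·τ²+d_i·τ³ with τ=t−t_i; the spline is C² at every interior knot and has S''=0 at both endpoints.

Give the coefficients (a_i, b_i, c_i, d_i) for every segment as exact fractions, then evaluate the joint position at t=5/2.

Δ: Δ0=-3, Δ1=-4, Δ2=-1/2
row 1: diag=4, rhs=-6; c'=1/4, d'=-3/2
row 2: denom=6−1·1/4=23/4; d'=(21−1·-3/2)/(23/4)=90/23
back: M2=90/23
back: M1=-3/2−1/4·90/23=-57/23
M: M0=0, M1=-57/23, M2=90/23, M3=0
seg 0: a=3, c=M0/2=0, d=(M1−M0)/(6·1)=-19/46, b=Δ0−h0·(2M0+M1)/6=-119/46
seg 1: a=0, c=M1/2=-57/46, d=(M2−M1)/(6·1)=49/46, b=Δ1−h1·(2M1+M2)/6=-88/23
seg 2: a=-4, c=M2/2=45/23, d=(M3−M2)/(6·2)=-15/46, b=Δ2−h2·(2M2+M3)/6=-143/46
t_q=5/2 → seg 2, τ=1/2; S=-4+-143/46·τ+45/23·τ²+-15/46·τ³=-1879/368

  seg 0: a=3 b=-119/46 c=0 d=-19/46
  seg 1: a=0 b=-88/23 c=-57/46 d=49/46
  seg 2: a=-4 b=-143/46 c=45/23 d=-15/46
S(5/2) = -1879/368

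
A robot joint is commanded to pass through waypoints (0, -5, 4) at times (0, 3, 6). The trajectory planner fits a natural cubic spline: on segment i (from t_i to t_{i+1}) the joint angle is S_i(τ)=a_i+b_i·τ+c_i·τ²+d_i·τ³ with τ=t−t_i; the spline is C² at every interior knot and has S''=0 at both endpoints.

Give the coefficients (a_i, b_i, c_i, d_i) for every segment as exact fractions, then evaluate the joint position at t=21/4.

  seg 0: a=0 b=-17/6 c=0 d=7/54
  seg 1: a=-5 b=2/3 c=7/6 d=-7/54
S(21/4) = 119/128

Δ: Δ0=-5/3, Δ1=3
row 1: diag=12, rhs=28; c'=1/4, d'=7/3
back: M1=7/3
M: M0=0, M1=7/3, M2=0
seg 0: a=0, c=M0/2=0, d=(M1−M0)/(6·3)=7/54, b=Δ0−h0·(2M0+M1)/6=-17/6
seg 1: a=-5, c=M1/2=7/6, d=(M2−M1)/(6·3)=-7/54, b=Δ1−h1·(2M1+M2)/6=2/3
t_q=21/4 → seg 1, τ=9/4; S=-5+2/3·τ+7/6·τ²+-7/54·τ³=119/128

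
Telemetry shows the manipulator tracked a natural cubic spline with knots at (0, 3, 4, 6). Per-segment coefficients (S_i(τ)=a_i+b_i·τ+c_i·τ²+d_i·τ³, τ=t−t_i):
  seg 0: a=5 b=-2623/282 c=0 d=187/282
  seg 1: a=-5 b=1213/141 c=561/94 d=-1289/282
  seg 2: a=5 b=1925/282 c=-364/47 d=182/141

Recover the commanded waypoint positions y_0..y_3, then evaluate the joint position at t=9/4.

y_0 = S_0(0) = a_0 = 5
y_1 = S_1(0) = a_1 = -5
y_2 = S_2(0) = a_2 = 5
y_3 = S_2(2) = -2
t_q=9/4 is in segment 0 (τ=9/4); S_0(τ)=-50383/6016

y_0=5 y_1=-5 y_2=5 y_3=-2
S(9/4) = -50383/6016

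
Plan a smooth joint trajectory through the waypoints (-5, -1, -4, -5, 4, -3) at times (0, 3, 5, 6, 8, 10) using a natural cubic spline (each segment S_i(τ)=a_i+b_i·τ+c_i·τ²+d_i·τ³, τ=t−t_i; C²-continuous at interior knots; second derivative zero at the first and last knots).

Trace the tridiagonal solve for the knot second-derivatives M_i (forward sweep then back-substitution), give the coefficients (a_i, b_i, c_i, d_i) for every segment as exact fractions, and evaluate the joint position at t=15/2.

Δ: Δ0=4/3, Δ1=-3/2, Δ2=-1, Δ3=9/2, Δ4=-7/2
row 1: diag=10, rhs=-17; c'=1/5, d'=-17/10
row 2: denom=6−2·1/5=28/5; d'=(3−2·-17/10)/(28/5)=8/7
row 3: denom=6−1·5/28=163/28; d'=(33−1·8/7)/(163/28)=892/163
row 4: denom=8−2·56/163=1192/163; d'=(-48−2·892/163)/(1192/163)=-1201/149
back: M4=-1201/149
back: M3=892/163−56/163·-1201/149=1228/149
back: M2=8/7−5/28·1228/149=-49/149
back: M1=-17/10−1/5·-49/149=-487/298
M: M0=0, M1=-487/298, M2=-49/149, M3=1228/149, M4=-1201/149, M5=0
seg 0: a=-5, c=M0/2=0, d=(M1−M0)/(6·3)=-487/5364, b=Δ0−h0·(2M0+M1)/6=3845/1788
seg 1: a=-1, c=M1/2=-487/596, d=(M2−M1)/(6·2)=389/3576, b=Δ1−h1·(2M1+M2)/6=-269/894
seg 2: a=-4, c=M2/2=-49/298, d=(M3−M2)/(6·1)=1277/894, b=Δ2−h2·(2M2+M3)/6=-1012/447
seg 3: a=-5, c=M3/2=614/149, d=(M4−M3)/(6·2)=-2429/1788, b=Δ3−h3·(2M3+M4)/6=1513/894
seg 4: a=4, c=M4/2=-1201/298, d=(M5−M4)/(6·2)=1201/1788, b=Δ4−h4·(2M4+M5)/6=1675/894
t_q=15/2 → seg 3, τ=3/2; S=-5+1513/894·τ+614/149·τ²+-2429/1788·τ³=10611/4768

  seg 0: a=-5 b=3845/1788 c=0 d=-487/5364
  seg 1: a=-1 b=-269/894 c=-487/596 d=389/3576
  seg 2: a=-4 b=-1012/447 c=-49/298 d=1277/894
  seg 3: a=-5 b=1513/894 c=614/149 d=-2429/1788
  seg 4: a=4 b=1675/894 c=-1201/298 d=1201/1788
S(15/2) = 10611/4768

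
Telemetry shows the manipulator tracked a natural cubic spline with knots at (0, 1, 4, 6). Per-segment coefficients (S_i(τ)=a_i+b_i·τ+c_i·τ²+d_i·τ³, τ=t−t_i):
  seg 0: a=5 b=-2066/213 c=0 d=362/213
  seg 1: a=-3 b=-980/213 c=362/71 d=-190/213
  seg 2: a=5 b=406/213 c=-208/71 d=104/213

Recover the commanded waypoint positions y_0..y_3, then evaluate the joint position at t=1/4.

y_0=5 y_1=-3 y_2=5 y_3=1
S(1/4) = 5911/2272

y_0 = S_0(0) = a_0 = 5
y_1 = S_1(0) = a_1 = -3
y_2 = S_2(0) = a_2 = 5
y_3 = S_2(2) = 1
t_q=1/4 is in segment 0 (τ=1/4); S_0(τ)=5911/2272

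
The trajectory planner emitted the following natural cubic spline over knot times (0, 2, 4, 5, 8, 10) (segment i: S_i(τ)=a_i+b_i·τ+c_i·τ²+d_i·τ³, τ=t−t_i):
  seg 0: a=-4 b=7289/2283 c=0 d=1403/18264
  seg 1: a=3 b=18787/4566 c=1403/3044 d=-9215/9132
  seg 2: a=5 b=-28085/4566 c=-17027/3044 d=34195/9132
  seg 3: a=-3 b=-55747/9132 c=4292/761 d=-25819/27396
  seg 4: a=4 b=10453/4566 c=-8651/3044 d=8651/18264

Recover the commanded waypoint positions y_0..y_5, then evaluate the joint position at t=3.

y_0 = S_0(0) = a_0 = -4
y_1 = S_1(0) = a_1 = 3
y_2 = S_2(0) = a_2 = 5
y_3 = S_3(0) = a_3 = -3
y_4 = S_4(0) = a_4 = 4
y_5 = S_4(2) = 1
t_q=3 is in segment 1 (τ=1); S_1(τ)=4997/761

y_0=-4 y_1=3 y_2=5 y_3=-3 y_4=4 y_5=1
S(3) = 4997/761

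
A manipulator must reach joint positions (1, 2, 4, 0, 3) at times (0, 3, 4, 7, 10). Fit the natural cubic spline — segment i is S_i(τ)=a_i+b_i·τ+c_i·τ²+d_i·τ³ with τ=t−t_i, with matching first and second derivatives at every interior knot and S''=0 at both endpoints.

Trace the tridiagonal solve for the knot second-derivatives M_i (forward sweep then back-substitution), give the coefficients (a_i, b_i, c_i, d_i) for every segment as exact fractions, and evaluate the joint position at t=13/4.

Δ: Δ0=1/3, Δ1=2, Δ2=-4/3, Δ3=1
row 1: diag=8, rhs=10; c'=1/8, d'=5/4
row 2: denom=8−1·1/8=63/8; d'=(-20−1·5/4)/(63/8)=-170/63
row 3: denom=12−3·8/21=76/7; d'=(14−3·-170/63)/(76/7)=116/57
back: M3=116/57
back: M2=-170/63−8/21·116/57=-66/19
back: M1=5/4−1/8·-66/19=32/19
M: M0=0, M1=32/19, M2=-66/19, M3=116/57, M4=0
seg 0: a=1, c=M0/2=0, d=(M1−M0)/(6·3)=16/171, b=Δ0−h0·(2M0+M1)/6=-29/57
seg 1: a=2, c=M1/2=16/19, d=(M2−M1)/(6·1)=-49/57, b=Δ1−h1·(2M1+M2)/6=115/57
seg 2: a=4, c=M2/2=-33/19, d=(M3−M2)/(6·3)=157/513, b=Δ2−h2·(2M2+M3)/6=64/57
seg 3: a=0, c=M3/2=58/57, d=(M4−M3)/(6·3)=-58/513, b=Δ3−h3·(2M3+M4)/6=-59/57
t_q=13/4 → seg 1, τ=1/4; S=2+115/57·τ+16/19·τ²+-49/57·τ³=3093/1216

  seg 0: a=1 b=-29/57 c=0 d=16/171
  seg 1: a=2 b=115/57 c=16/19 d=-49/57
  seg 2: a=4 b=64/57 c=-33/19 d=157/513
  seg 3: a=0 b=-59/57 c=58/57 d=-58/513
S(13/4) = 3093/1216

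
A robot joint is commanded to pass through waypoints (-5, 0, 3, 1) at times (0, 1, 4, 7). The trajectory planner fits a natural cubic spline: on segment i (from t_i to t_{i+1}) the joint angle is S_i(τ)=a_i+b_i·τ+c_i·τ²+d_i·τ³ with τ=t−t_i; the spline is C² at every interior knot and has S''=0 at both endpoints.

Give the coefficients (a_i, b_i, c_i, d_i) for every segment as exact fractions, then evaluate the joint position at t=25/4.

  seg 0: a=-5 b=478/87 c=0 d=-43/87
  seg 1: a=0 b=349/87 c=-43/29 d=125/783
  seg 2: a=3 b=-50/87 c=-4/87 d=4/783
S(25/4) = 711/464

Δ: Δ0=5, Δ1=1, Δ2=-2/3
row 1: diag=8, rhs=-24; c'=3/8, d'=-3
row 2: denom=12−3·3/8=87/8; d'=(-10−3·-3)/(87/8)=-8/87
back: M2=-8/87
back: M1=-3−3/8·-8/87=-86/29
M: M0=0, M1=-86/29, M2=-8/87, M3=0
seg 0: a=-5, c=M0/2=0, d=(M1−M0)/(6·1)=-43/87, b=Δ0−h0·(2M0+M1)/6=478/87
seg 1: a=0, c=M1/2=-43/29, d=(M2−M1)/(6·3)=125/783, b=Δ1−h1·(2M1+M2)/6=349/87
seg 2: a=3, c=M2/2=-4/87, d=(M3−M2)/(6·3)=4/783, b=Δ2−h2·(2M2+M3)/6=-50/87
t_q=25/4 → seg 2, τ=9/4; S=3+-50/87·τ+-4/87·τ²+4/783·τ³=711/464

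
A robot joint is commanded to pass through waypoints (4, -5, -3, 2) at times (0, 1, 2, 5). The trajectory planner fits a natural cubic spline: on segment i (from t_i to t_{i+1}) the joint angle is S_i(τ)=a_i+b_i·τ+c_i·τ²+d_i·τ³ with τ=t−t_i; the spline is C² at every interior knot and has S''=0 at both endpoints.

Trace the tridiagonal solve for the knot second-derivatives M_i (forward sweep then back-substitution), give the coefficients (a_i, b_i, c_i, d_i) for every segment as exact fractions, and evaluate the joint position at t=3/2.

Δ: Δ0=-9, Δ1=2, Δ2=5/3
row 1: diag=4, rhs=66; c'=1/4, d'=33/2
row 2: denom=8−1·1/4=31/4; d'=(-2−1·33/2)/(31/4)=-74/31
back: M2=-74/31
back: M1=33/2−1/4·-74/31=530/31
M: M0=0, M1=530/31, M2=-74/31, M3=0
seg 0: a=4, c=M0/2=0, d=(M1−M0)/(6·1)=265/93, b=Δ0−h0·(2M0+M1)/6=-1102/93
seg 1: a=-5, c=M1/2=265/31, d=(M2−M1)/(6·1)=-302/93, b=Δ1−h1·(2M1+M2)/6=-307/93
seg 2: a=-3, c=M2/2=-37/31, d=(M3−M2)/(6·3)=37/279, b=Δ2−h2·(2M2+M3)/6=377/93
t_q=3/2 → seg 1, τ=1/2; S=-5+-307/93·τ+265/31·τ²+-302/93·τ³=-305/62

  seg 0: a=4 b=-1102/93 c=0 d=265/93
  seg 1: a=-5 b=-307/93 c=265/31 d=-302/93
  seg 2: a=-3 b=377/93 c=-37/31 d=37/279
S(3/2) = -305/62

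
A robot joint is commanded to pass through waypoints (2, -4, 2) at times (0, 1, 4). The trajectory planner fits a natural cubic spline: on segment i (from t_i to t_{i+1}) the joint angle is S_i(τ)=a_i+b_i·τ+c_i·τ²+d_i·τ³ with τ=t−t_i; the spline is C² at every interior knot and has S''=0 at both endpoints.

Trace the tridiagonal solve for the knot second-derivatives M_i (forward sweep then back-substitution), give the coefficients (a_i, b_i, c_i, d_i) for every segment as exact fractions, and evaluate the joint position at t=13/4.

  seg 0: a=2 b=-7 c=0 d=1
  seg 1: a=-4 b=-4 c=3 d=-1/3
S(13/4) = -103/64

Δ: Δ0=-6, Δ1=2
row 1: diag=8, rhs=48; c'=3/8, d'=6
back: M1=6
M: M0=0, M1=6, M2=0
seg 0: a=2, c=M0/2=0, d=(M1−M0)/(6·1)=1, b=Δ0−h0·(2M0+M1)/6=-7
seg 1: a=-4, c=M1/2=3, d=(M2−M1)/(6·3)=-1/3, b=Δ1−h1·(2M1+M2)/6=-4
t_q=13/4 → seg 1, τ=9/4; S=-4+-4·τ+3·τ²+-1/3·τ³=-103/64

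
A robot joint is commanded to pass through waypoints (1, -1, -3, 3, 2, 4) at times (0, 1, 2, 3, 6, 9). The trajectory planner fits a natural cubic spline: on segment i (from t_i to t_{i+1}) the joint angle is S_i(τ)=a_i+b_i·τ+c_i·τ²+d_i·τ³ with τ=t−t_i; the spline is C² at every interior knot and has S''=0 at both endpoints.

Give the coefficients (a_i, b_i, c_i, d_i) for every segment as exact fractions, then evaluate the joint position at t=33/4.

Δ: Δ0=-2, Δ1=-2, Δ2=6, Δ3=-1/3, Δ4=2/3
row 1: diag=4, rhs=0; c'=1/4, d'=0
row 2: denom=4−1·1/4=15/4; d'=(48−1·0)/(15/4)=64/5
row 3: denom=8−1·4/15=116/15; d'=(-38−1·64/5)/(116/15)=-381/58
row 4: denom=12−3·45/116=1257/116; d'=(6−3·-381/58)/(1257/116)=994/419
back: M4=994/419
back: M3=-381/58−45/116·994/419=-3138/419
back: M2=64/5−4/15·-3138/419=6200/419
back: M1=0−1/4·6200/419=-1550/419
M: M0=0, M1=-1550/419, M2=6200/419, M3=-3138/419, M4=994/419, M5=0
seg 0: a=1, c=M0/2=0, d=(M1−M0)/(6·1)=-775/1257, b=Δ0−h0·(2M0+M1)/6=-1739/1257
seg 1: a=-1, c=M1/2=-775/419, d=(M2−M1)/(6·1)=3875/1257, b=Δ1−h1·(2M1+M2)/6=-4064/1257
seg 2: a=-3, c=M2/2=3100/419, d=(M3−M2)/(6·1)=-4669/1257, b=Δ2−h2·(2M2+M3)/6=2911/1257
seg 3: a=3, c=M3/2=-1569/419, d=(M4−M3)/(6·3)=2066/3771, b=Δ3−h3·(2M3+M4)/6=7504/1257
seg 4: a=2, c=M4/2=497/419, d=(M5−M4)/(6·3)=-497/3771, b=Δ4−h4·(2M4+M5)/6=-2144/1257
t_q=33/4 → seg 4, τ=9/4; S=2+-2144/1257·τ+497/419·τ²+-497/3771·τ³=71491/26816

  seg 0: a=1 b=-1739/1257 c=0 d=-775/1257
  seg 1: a=-1 b=-4064/1257 c=-775/419 d=3875/1257
  seg 2: a=-3 b=2911/1257 c=3100/419 d=-4669/1257
  seg 3: a=3 b=7504/1257 c=-1569/419 d=2066/3771
  seg 4: a=2 b=-2144/1257 c=497/419 d=-497/3771
S(33/4) = 71491/26816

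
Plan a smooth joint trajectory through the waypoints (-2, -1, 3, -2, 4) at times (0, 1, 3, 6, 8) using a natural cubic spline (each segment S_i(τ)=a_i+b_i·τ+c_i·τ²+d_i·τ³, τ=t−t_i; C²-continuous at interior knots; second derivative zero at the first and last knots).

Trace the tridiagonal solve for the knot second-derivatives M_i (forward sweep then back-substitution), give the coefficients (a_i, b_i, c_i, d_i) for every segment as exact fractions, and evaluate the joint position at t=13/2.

  seg 0: a=-2 b=941/1518 c=0 d=577/1518
  seg 1: a=-1 b=1336/759 c=577/506 d=-1549/3036
  seg 2: a=3 b=151/759 c=-486/253 d=986/2277
  seg 3: a=-2 b=277/759 c=500/253 d=-250/759
S(13/2) = -1381/1012

Δ: Δ0=1, Δ1=2, Δ2=-5/3, Δ3=3
row 1: diag=6, rhs=6; c'=1/3, d'=1
row 2: denom=10−2·1/3=28/3; d'=(-22−2·1)/(28/3)=-18/7
row 3: denom=10−3·9/28=253/28; d'=(28−3·-18/7)/(253/28)=1000/253
back: M3=1000/253
back: M2=-18/7−9/28·1000/253=-972/253
back: M1=1−1/3·-972/253=577/253
M: M0=0, M1=577/253, M2=-972/253, M3=1000/253, M4=0
seg 0: a=-2, c=M0/2=0, d=(M1−M0)/(6·1)=577/1518, b=Δ0−h0·(2M0+M1)/6=941/1518
seg 1: a=-1, c=M1/2=577/506, d=(M2−M1)/(6·2)=-1549/3036, b=Δ1−h1·(2M1+M2)/6=1336/759
seg 2: a=3, c=M2/2=-486/253, d=(M3−M2)/(6·3)=986/2277, b=Δ2−h2·(2M2+M3)/6=151/759
seg 3: a=-2, c=M3/2=500/253, d=(M4−M3)/(6·2)=-250/759, b=Δ3−h3·(2M3+M4)/6=277/759
t_q=13/2 → seg 3, τ=1/2; S=-2+277/759·τ+500/253·τ²+-250/759·τ³=-1381/1012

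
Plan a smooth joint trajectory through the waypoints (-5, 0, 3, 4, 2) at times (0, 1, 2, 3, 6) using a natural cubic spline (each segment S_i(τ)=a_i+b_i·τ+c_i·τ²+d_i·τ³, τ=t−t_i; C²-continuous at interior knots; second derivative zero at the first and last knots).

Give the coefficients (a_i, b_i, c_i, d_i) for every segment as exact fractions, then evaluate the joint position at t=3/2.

  seg 0: a=-5 b=1883/348 c=0 d=-143/348
  seg 1: a=0 b=727/174 c=-143/116 d=19/348
  seg 2: a=3 b=653/348 c=-31/29 d=67/348
  seg 3: a=4 b=55/174 c=-57/116 d=19/348
S(3/2) = 1659/928

Δ: Δ0=5, Δ1=3, Δ2=1, Δ3=-2/3
row 1: diag=4, rhs=-12; c'=1/4, d'=-3
row 2: denom=4−1·1/4=15/4; d'=(-12−1·-3)/(15/4)=-12/5
row 3: denom=8−1·4/15=116/15; d'=(-10−1·-12/5)/(116/15)=-57/58
back: M3=-57/58
back: M2=-12/5−4/15·-57/58=-62/29
back: M1=-3−1/4·-62/29=-143/58
M: M0=0, M1=-143/58, M2=-62/29, M3=-57/58, M4=0
seg 0: a=-5, c=M0/2=0, d=(M1−M0)/(6·1)=-143/348, b=Δ0−h0·(2M0+M1)/6=1883/348
seg 1: a=0, c=M1/2=-143/116, d=(M2−M1)/(6·1)=19/348, b=Δ1−h1·(2M1+M2)/6=727/174
seg 2: a=3, c=M2/2=-31/29, d=(M3−M2)/(6·1)=67/348, b=Δ2−h2·(2M2+M3)/6=653/348
seg 3: a=4, c=M3/2=-57/116, d=(M4−M3)/(6·3)=19/348, b=Δ3−h3·(2M3+M4)/6=55/174
t_q=3/2 → seg 1, τ=1/2; S=0+727/174·τ+-143/116·τ²+19/348·τ³=1659/928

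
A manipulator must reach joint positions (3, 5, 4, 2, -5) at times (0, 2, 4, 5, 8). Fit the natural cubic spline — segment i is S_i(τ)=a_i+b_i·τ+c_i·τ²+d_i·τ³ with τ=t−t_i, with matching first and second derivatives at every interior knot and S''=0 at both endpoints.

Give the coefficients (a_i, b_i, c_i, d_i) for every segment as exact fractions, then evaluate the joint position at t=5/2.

Δ: Δ0=1, Δ1=-1/2, Δ2=-2, Δ3=-7/3
row 1: diag=8, rhs=-9; c'=1/4, d'=-9/8
row 2: denom=6−2·1/4=11/2; d'=(-9−2·-9/8)/(11/2)=-27/22
row 3: denom=8−1·2/11=86/11; d'=(-2−1·-27/22)/(86/11)=-17/172
back: M3=-17/172
back: M2=-27/22−2/11·-17/172=-52/43
back: M1=-9/8−1/4·-52/43=-283/344
M: M0=0, M1=-283/344, M2=-52/43, M3=-17/172, M4=0
seg 0: a=3, c=M0/2=0, d=(M1−M0)/(6·2)=-283/4128, b=Δ0−h0·(2M0+M1)/6=1315/1032
seg 1: a=5, c=M1/2=-283/688, d=(M2−M1)/(6·2)=-133/4128, b=Δ1−h1·(2M1+M2)/6=233/516
seg 2: a=4, c=M2/2=-26/43, d=(M3−M2)/(6·1)=191/1032, b=Δ2−h2·(2M2+M3)/6=-1631/1032
seg 3: a=2, c=M3/2=-17/344, d=(M4−M3)/(6·3)=17/3096, b=Δ3−h3·(2M3+M4)/6=-1153/516
t_q=5/2 → seg 1, τ=1/2; S=5+233/516·τ+-283/688·τ²+-133/4128·τ³=56349/11008

  seg 0: a=3 b=1315/1032 c=0 d=-283/4128
  seg 1: a=5 b=233/516 c=-283/688 d=-133/4128
  seg 2: a=4 b=-1631/1032 c=-26/43 d=191/1032
  seg 3: a=2 b=-1153/516 c=-17/344 d=17/3096
S(5/2) = 56349/11008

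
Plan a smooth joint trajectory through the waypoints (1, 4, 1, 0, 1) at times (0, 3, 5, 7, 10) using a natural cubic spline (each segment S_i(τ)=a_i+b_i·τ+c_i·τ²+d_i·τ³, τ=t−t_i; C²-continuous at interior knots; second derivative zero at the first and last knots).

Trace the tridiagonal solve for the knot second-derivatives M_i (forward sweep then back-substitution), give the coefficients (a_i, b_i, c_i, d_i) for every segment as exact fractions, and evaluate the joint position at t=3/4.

Δ: Δ0=1, Δ1=-3/2, Δ2=-1/2, Δ3=1/3
row 1: diag=10, rhs=-15; c'=1/5, d'=-3/2
row 2: denom=8−2·1/5=38/5; d'=(6−2·-3/2)/(38/5)=45/38
row 3: denom=10−2·5/19=180/19; d'=(5−2·45/38)/(180/19)=5/18
back: M3=5/18
back: M2=45/38−5/19·5/18=10/9
back: M1=-3/2−1/5·10/9=-31/18
M: M0=0, M1=-31/18, M2=10/9, M3=5/18, M4=0
seg 0: a=1, c=M0/2=0, d=(M1−M0)/(6·3)=-31/324, b=Δ0−h0·(2M0+M1)/6=67/36
seg 1: a=4, c=M1/2=-31/36, d=(M2−M1)/(6·2)=17/72, b=Δ1−h1·(2M1+M2)/6=-13/18
seg 2: a=1, c=M2/2=5/9, d=(M3−M2)/(6·2)=-5/72, b=Δ2−h2·(2M2+M3)/6=-4/3
seg 3: a=0, c=M3/2=5/36, d=(M4−M3)/(6·3)=-5/324, b=Δ3−h3·(2M3+M4)/6=1/18
t_q=3/4 → seg 0, τ=3/4; S=1+67/36·τ+0·τ²+-31/324·τ³=603/256

  seg 0: a=1 b=67/36 c=0 d=-31/324
  seg 1: a=4 b=-13/18 c=-31/36 d=17/72
  seg 2: a=1 b=-4/3 c=5/9 d=-5/72
  seg 3: a=0 b=1/18 c=5/36 d=-5/324
S(3/4) = 603/256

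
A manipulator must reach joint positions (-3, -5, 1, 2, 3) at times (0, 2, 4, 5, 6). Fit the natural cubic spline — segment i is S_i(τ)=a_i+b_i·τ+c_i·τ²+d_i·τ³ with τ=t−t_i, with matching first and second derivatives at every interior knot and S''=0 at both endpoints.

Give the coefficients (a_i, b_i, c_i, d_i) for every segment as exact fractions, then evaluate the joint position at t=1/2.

Δ: Δ0=-1, Δ1=3, Δ2=1, Δ3=1
row 1: diag=8, rhs=24; c'=1/4, d'=3
row 2: denom=6−2·1/4=11/2; d'=(-12−2·3)/(11/2)=-36/11
row 3: denom=4−1·2/11=42/11; d'=(0−1·-36/11)/(42/11)=6/7
back: M3=6/7
back: M2=-36/11−2/11·6/7=-24/7
back: M1=3−1/4·-24/7=27/7
M: M0=0, M1=27/7, M2=-24/7, M3=6/7, M4=0
seg 0: a=-3, c=M0/2=0, d=(M1−M0)/(6·2)=9/28, b=Δ0−h0·(2M0+M1)/6=-16/7
seg 1: a=-5, c=M1/2=27/14, d=(M2−M1)/(6·2)=-17/28, b=Δ1−h1·(2M1+M2)/6=11/7
seg 2: a=1, c=M2/2=-12/7, d=(M3−M2)/(6·1)=5/7, b=Δ2−h2·(2M2+M3)/6=2
seg 3: a=2, c=M3/2=3/7, d=(M4−M3)/(6·1)=-1/7, b=Δ3−h3·(2M3+M4)/6=5/7
t_q=1/2 → seg 0, τ=1/2; S=-3+-16/7·τ+0·τ²+9/28·τ³=-919/224

  seg 0: a=-3 b=-16/7 c=0 d=9/28
  seg 1: a=-5 b=11/7 c=27/14 d=-17/28
  seg 2: a=1 b=2 c=-12/7 d=5/7
  seg 3: a=2 b=5/7 c=3/7 d=-1/7
S(1/2) = -919/224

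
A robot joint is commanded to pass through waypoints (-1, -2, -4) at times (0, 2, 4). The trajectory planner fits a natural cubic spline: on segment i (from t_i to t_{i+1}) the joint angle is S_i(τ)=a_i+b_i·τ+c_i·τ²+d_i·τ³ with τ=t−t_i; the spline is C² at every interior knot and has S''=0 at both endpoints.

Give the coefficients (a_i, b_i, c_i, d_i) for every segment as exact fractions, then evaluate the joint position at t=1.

Δ: Δ0=-1/2, Δ1=-1
row 1: diag=8, rhs=-3; c'=1/4, d'=-3/8
back: M1=-3/8
M: M0=0, M1=-3/8, M2=0
seg 0: a=-1, c=M0/2=0, d=(M1−M0)/(6·2)=-1/32, b=Δ0−h0·(2M0+M1)/6=-3/8
seg 1: a=-2, c=M1/2=-3/16, d=(M2−M1)/(6·2)=1/32, b=Δ1−h1·(2M1+M2)/6=-3/4
t_q=1 → seg 0, τ=1; S=-1+-3/8·τ+0·τ²+-1/32·τ³=-45/32

  seg 0: a=-1 b=-3/8 c=0 d=-1/32
  seg 1: a=-2 b=-3/4 c=-3/16 d=1/32
S(1) = -45/32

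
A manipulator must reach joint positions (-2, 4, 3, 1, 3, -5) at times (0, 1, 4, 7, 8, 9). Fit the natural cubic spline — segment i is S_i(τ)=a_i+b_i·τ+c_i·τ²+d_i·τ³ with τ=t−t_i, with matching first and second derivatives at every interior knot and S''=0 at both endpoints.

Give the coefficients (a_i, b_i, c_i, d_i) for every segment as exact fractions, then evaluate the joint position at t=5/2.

  seg 0: a=-2 b=5455/803 c=0 d=-637/803
  seg 1: a=4 b=3544/803 c=-1911/803 d=524/1971
  seg 2: a=3 b=-2158/803 c=31/2409 d=4775/21681
  seg 3: a=1 b=2679/803 c=1602/803 d=-2675/803
  seg 4: a=3 b=-2142/803 c=-6423/803 d=2141/803
S(5/2) = 19795/3212

Δ: Δ0=6, Δ1=-1/3, Δ2=-2/3, Δ3=2, Δ4=-8
row 1: diag=8, rhs=-38; c'=3/8, d'=-19/4
row 2: denom=12−3·3/8=87/8; d'=(-2−3·-19/4)/(87/8)=98/87
row 3: denom=8−3·8/29=208/29; d'=(16−3·98/87)/(208/29)=183/104
row 4: denom=4−1·29/208=803/208; d'=(-60−1·183/104)/(803/208)=-12846/803
back: M4=-12846/803
back: M3=183/104−29/208·-12846/803=3204/803
back: M2=98/87−8/29·3204/803=62/2409
back: M1=-19/4−3/8·62/2409=-3822/803
M: M0=0, M1=-3822/803, M2=62/2409, M3=3204/803, M4=-12846/803, M5=0
seg 0: a=-2, c=M0/2=0, d=(M1−M0)/(6·1)=-637/803, b=Δ0−h0·(2M0+M1)/6=5455/803
seg 1: a=4, c=M1/2=-1911/803, d=(M2−M1)/(6·3)=524/1971, b=Δ1−h1·(2M1+M2)/6=3544/803
seg 2: a=3, c=M2/2=31/2409, d=(M3−M2)/(6·3)=4775/21681, b=Δ2−h2·(2M2+M3)/6=-2158/803
seg 3: a=1, c=M3/2=1602/803, d=(M4−M3)/(6·1)=-2675/803, b=Δ3−h3·(2M3+M4)/6=2679/803
seg 4: a=3, c=M4/2=-6423/803, d=(M5−M4)/(6·1)=2141/803, b=Δ4−h4·(2M4+M5)/6=-2142/803
t_q=5/2 → seg 1, τ=3/2; S=4+3544/803·τ+-1911/803·τ²+524/1971·τ³=19795/3212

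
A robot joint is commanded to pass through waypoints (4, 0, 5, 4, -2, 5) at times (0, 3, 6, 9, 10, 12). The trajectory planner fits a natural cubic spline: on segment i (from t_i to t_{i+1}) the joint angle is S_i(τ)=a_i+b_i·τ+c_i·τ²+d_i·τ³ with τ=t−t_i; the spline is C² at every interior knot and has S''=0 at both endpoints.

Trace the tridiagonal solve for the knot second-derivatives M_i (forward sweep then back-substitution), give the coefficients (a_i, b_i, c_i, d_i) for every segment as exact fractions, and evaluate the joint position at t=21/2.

  seg 0: a=4 b=-2635/1266 c=0 d=947/11394
  seg 1: a=0 b=103/633 c=947/1266 d=-937/11394
  seg 2: a=5 b=3077/1266 c=5/633 d=-3529/11394
  seg 3: a=4 b=-3725/633 c=-1173/422 d=3373/1266
  seg 4: a=-2 b=-4369/1266 c=1100/211 d=-550/633
S(21/2) = -534/211

Δ: Δ0=-4/3, Δ1=5/3, Δ2=-1/3, Δ3=-6, Δ4=7/2
row 1: diag=12, rhs=18; c'=1/4, d'=3/2
row 2: denom=12−3·1/4=45/4; d'=(-12−3·3/2)/(45/4)=-22/15
row 3: denom=8−3·4/15=36/5; d'=(-34−3·-22/15)/(36/5)=-37/9
row 4: denom=6−1·5/36=211/36; d'=(57−1·-37/9)/(211/36)=2200/211
back: M4=2200/211
back: M3=-37/9−5/36·2200/211=-1173/211
back: M2=-22/15−4/15·-1173/211=10/633
back: M1=3/2−1/4·10/633=947/633
M: M0=0, M1=947/633, M2=10/633, M3=-1173/211, M4=2200/211, M5=0
seg 0: a=4, c=M0/2=0, d=(M1−M0)/(6·3)=947/11394, b=Δ0−h0·(2M0+M1)/6=-2635/1266
seg 1: a=0, c=M1/2=947/1266, d=(M2−M1)/(6·3)=-937/11394, b=Δ1−h1·(2M1+M2)/6=103/633
seg 2: a=5, c=M2/2=5/633, d=(M3−M2)/(6·3)=-3529/11394, b=Δ2−h2·(2M2+M3)/6=3077/1266
seg 3: a=4, c=M3/2=-1173/422, d=(M4−M3)/(6·1)=3373/1266, b=Δ3−h3·(2M3+M4)/6=-3725/633
seg 4: a=-2, c=M4/2=1100/211, d=(M5−M4)/(6·2)=-550/633, b=Δ4−h4·(2M4+M5)/6=-4369/1266
t_q=21/2 → seg 4, τ=1/2; S=-2+-4369/1266·τ+1100/211·τ²+-550/633·τ³=-534/211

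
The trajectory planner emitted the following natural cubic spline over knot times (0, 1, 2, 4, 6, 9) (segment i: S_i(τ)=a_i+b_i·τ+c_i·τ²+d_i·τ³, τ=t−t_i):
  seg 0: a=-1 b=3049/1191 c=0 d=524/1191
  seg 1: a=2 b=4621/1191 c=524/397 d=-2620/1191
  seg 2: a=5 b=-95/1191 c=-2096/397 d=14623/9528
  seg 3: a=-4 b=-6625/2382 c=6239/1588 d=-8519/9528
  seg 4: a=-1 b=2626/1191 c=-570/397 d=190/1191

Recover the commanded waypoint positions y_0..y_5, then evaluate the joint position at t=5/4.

y_0=-1 y_1=2 y_2=5 y_3=-4 y_4=-1 y_5=-3
S(5/4) = 19171/6352

y_0 = S_0(0) = a_0 = -1
y_1 = S_1(0) = a_1 = 2
y_2 = S_2(0) = a_2 = 5
y_3 = S_3(0) = a_3 = -4
y_4 = S_4(0) = a_4 = -1
y_5 = S_4(3) = -3
t_q=5/4 is in segment 1 (τ=1/4); S_1(τ)=19171/6352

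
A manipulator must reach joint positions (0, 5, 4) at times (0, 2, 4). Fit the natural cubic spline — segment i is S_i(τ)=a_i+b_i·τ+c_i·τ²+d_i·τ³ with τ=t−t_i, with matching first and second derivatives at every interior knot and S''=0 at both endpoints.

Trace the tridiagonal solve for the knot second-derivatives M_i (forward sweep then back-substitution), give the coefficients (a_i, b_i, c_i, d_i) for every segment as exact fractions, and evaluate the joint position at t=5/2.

  seg 0: a=0 b=13/4 c=0 d=-3/16
  seg 1: a=5 b=1 c=-9/8 d=3/16
S(5/2) = 671/128

Δ: Δ0=5/2, Δ1=-1/2
row 1: diag=8, rhs=-18; c'=1/4, d'=-9/4
back: M1=-9/4
M: M0=0, M1=-9/4, M2=0
seg 0: a=0, c=M0/2=0, d=(M1−M0)/(6·2)=-3/16, b=Δ0−h0·(2M0+M1)/6=13/4
seg 1: a=5, c=M1/2=-9/8, d=(M2−M1)/(6·2)=3/16, b=Δ1−h1·(2M1+M2)/6=1
t_q=5/2 → seg 1, τ=1/2; S=5+1·τ+-9/8·τ²+3/16·τ³=671/128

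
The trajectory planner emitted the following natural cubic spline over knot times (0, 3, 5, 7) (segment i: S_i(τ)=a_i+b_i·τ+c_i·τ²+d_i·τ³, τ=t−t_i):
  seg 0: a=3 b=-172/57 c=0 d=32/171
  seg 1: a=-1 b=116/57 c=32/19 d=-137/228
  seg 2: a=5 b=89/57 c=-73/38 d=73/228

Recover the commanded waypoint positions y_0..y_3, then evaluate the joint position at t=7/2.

y_0 = S_0(0) = a_0 = 3
y_1 = S_1(0) = a_1 = -1
y_2 = S_2(0) = a_2 = 5
y_3 = S_2(2) = 3
t_q=7/2 is in segment 1 (τ=1/2); S_1(τ)=221/608

y_0=3 y_1=-1 y_2=5 y_3=3
S(7/2) = 221/608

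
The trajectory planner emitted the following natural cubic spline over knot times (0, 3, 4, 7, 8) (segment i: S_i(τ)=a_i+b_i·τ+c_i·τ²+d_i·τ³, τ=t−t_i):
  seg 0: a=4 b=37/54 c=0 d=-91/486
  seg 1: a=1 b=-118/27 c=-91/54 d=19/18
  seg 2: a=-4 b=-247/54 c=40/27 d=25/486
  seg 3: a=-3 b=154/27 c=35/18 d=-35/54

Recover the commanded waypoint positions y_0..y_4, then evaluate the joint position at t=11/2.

y_0=4 y_1=1 y_2=-4 y_3=-3 y_4=4
S(11/2) = -353/48

y_0 = S_0(0) = a_0 = 4
y_1 = S_1(0) = a_1 = 1
y_2 = S_2(0) = a_2 = -4
y_3 = S_3(0) = a_3 = -3
y_4 = S_3(1) = 4
t_q=11/2 is in segment 2 (τ=3/2); S_2(τ)=-353/48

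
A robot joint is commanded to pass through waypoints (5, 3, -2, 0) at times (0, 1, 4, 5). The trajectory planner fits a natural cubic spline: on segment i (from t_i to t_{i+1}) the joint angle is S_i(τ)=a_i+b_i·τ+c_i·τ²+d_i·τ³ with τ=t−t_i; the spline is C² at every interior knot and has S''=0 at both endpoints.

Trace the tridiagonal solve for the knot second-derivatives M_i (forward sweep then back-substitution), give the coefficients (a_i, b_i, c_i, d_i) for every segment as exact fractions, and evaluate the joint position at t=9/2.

Δ: Δ0=-2, Δ1=-5/3, Δ2=2
row 1: diag=8, rhs=2; c'=3/8, d'=1/4
row 2: denom=8−3·3/8=55/8; d'=(22−3·1/4)/(55/8)=34/11
back: M2=34/11
back: M1=1/4−3/8·34/11=-10/11
M: M0=0, M1=-10/11, M2=34/11, M3=0
seg 0: a=5, c=M0/2=0, d=(M1−M0)/(6·1)=-5/33, b=Δ0−h0·(2M0+M1)/6=-61/33
seg 1: a=3, c=M1/2=-5/11, d=(M2−M1)/(6·3)=2/9, b=Δ1−h1·(2M1+M2)/6=-76/33
seg 2: a=-2, c=M2/2=17/11, d=(M3−M2)/(6·1)=-17/33, b=Δ2−h2·(2M2+M3)/6=32/33
t_q=9/2 → seg 2, τ=1/2; S=-2+32/33·τ+17/11·τ²+-17/33·τ³=-105/88

  seg 0: a=5 b=-61/33 c=0 d=-5/33
  seg 1: a=3 b=-76/33 c=-5/11 d=2/9
  seg 2: a=-2 b=32/33 c=17/11 d=-17/33
S(9/2) = -105/88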